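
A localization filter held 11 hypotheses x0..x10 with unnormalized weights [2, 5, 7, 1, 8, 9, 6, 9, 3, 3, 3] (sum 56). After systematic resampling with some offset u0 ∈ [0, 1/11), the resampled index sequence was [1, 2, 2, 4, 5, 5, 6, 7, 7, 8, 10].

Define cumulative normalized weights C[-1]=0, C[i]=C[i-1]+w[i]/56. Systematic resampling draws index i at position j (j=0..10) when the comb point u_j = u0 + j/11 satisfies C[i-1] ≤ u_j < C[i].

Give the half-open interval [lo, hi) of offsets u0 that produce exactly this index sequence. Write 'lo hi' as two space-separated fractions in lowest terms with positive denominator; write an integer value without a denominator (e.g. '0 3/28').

29/616 3/44

C = [1/28, 1/8, 1/4, 15/56, 23/56, 4/7, 19/28, 47/56, 25/28, 53/56, 1]
j=0 picked index 1: u0 ∈ [1/28, 1/8)
j=1 picked index 2: u0 ∈ [3/88, 7/44)
j=2 picked index 2: u0 ∈ [-5/88, 3/44)
j=3 picked index 4: u0 ∈ [-3/616, 85/616)
j=4 picked index 5: u0 ∈ [29/616, 16/77)
j=5 picked index 5: u0 ∈ [-27/616, 9/77)
j=6 picked index 6: u0 ∈ [2/77, 41/308)
j=7 picked index 7: u0 ∈ [13/308, 125/616)
j=8 picked index 7: u0 ∈ [-15/308, 69/616)
j=9 picked index 8: u0 ∈ [13/616, 23/308)
j=10 picked index 10: u0 ∈ [23/616, 1/11)
intersection: [29/616, 3/44)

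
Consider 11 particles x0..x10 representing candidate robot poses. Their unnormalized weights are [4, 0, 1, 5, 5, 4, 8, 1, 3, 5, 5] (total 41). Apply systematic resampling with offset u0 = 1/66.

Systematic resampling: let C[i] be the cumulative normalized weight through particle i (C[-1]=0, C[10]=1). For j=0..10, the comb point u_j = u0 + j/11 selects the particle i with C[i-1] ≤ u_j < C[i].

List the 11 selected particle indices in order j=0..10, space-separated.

C = [4/41, 4/41, 5/41, 10/41, 15/41, 19/41, 27/41, 28/41, 31/41, 36/41, 1]
j=0: u_0=1/66 ∈ [0, 4/41) → index 0
j=1: u_1=7/66 ∈ [4/41, 5/41) → index 2
j=2: u_2=13/66 ∈ [5/41, 10/41) → index 3
j=3: u_3=19/66 ∈ [10/41, 15/41) → index 4
j=4: u_4=25/66 ∈ [15/41, 19/41) → index 5
j=5: u_5=31/66 ∈ [19/41, 27/41) → index 6
j=6: u_6=37/66 ∈ [19/41, 27/41) → index 6
j=7: u_7=43/66 ∈ [19/41, 27/41) → index 6
j=8: u_8=49/66 ∈ [28/41, 31/41) → index 8
j=9: u_9=5/6 ∈ [31/41, 36/41) → index 9
j=10: u_10=61/66 ∈ [36/41, 1) → index 10

0 2 3 4 5 6 6 6 8 9 10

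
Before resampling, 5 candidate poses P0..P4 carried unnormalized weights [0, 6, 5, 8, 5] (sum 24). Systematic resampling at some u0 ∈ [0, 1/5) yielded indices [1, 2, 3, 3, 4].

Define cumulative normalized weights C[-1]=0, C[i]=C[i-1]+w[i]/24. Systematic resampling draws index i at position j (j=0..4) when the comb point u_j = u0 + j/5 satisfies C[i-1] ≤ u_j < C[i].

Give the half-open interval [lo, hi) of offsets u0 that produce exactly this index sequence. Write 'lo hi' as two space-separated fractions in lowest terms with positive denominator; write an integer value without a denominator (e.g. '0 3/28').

C = [0, 1/4, 11/24, 19/24, 1]
j=0 picked index 1: u0 ∈ [0, 1/4)
j=1 picked index 2: u0 ∈ [1/20, 31/120)
j=2 picked index 3: u0 ∈ [7/120, 47/120)
j=3 picked index 3: u0 ∈ [-17/120, 23/120)
j=4 picked index 4: u0 ∈ [-1/120, 1/5)
intersection: [7/120, 23/120)

7/120 23/120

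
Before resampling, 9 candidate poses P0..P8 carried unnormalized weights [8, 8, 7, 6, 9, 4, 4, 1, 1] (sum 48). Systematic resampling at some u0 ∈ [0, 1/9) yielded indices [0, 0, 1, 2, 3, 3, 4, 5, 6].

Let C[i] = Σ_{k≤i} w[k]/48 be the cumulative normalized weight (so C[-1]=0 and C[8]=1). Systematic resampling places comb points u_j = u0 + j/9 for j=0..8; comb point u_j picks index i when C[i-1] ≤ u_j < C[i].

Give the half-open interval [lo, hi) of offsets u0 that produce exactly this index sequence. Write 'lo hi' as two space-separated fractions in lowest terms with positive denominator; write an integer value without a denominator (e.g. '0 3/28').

5/144 7/144

C = [1/6, 1/3, 23/48, 29/48, 19/24, 7/8, 23/24, 47/48, 1]
j=0 picked index 0: u0 ∈ [0, 1/6)
j=1 picked index 0: u0 ∈ [-1/9, 1/18)
j=2 picked index 1: u0 ∈ [-1/18, 1/9)
j=3 picked index 2: u0 ∈ [0, 7/48)
j=4 picked index 3: u0 ∈ [5/144, 23/144)
j=5 picked index 3: u0 ∈ [-11/144, 7/144)
j=6 picked index 4: u0 ∈ [-1/16, 1/8)
j=7 picked index 5: u0 ∈ [1/72, 7/72)
j=8 picked index 6: u0 ∈ [-1/72, 5/72)
intersection: [5/144, 7/144)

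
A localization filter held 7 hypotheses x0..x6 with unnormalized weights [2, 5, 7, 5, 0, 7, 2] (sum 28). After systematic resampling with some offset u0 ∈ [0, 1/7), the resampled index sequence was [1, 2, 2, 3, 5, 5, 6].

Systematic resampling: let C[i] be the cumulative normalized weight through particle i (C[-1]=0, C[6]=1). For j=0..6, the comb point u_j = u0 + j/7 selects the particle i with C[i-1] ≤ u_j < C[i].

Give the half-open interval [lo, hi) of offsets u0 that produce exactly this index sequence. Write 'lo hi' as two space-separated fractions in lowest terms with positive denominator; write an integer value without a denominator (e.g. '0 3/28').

3/28 1/7

C = [1/14, 1/4, 1/2, 19/28, 19/28, 13/14, 1]
j=0 picked index 1: u0 ∈ [1/14, 1/4)
j=1 picked index 2: u0 ∈ [3/28, 5/14)
j=2 picked index 2: u0 ∈ [-1/28, 3/14)
j=3 picked index 3: u0 ∈ [1/14, 1/4)
j=4 picked index 5: u0 ∈ [3/28, 5/14)
j=5 picked index 5: u0 ∈ [-1/28, 3/14)
j=6 picked index 6: u0 ∈ [1/14, 1/7)
intersection: [3/28, 1/7)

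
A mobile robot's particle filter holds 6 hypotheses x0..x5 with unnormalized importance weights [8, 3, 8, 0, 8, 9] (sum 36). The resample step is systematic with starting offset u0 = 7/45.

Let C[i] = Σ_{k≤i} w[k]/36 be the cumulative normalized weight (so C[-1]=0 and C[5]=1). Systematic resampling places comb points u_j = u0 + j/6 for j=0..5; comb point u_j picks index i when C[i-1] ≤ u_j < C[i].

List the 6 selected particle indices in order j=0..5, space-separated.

0 2 2 4 5 5

C = [2/9, 11/36, 19/36, 19/36, 3/4, 1]
j=0: u_0=7/45 ∈ [0, 2/9) → index 0
j=1: u_1=29/90 ∈ [11/36, 19/36) → index 2
j=2: u_2=22/45 ∈ [11/36, 19/36) → index 2
j=3: u_3=59/90 ∈ [19/36, 3/4) → index 4
j=4: u_4=37/45 ∈ [3/4, 1) → index 5
j=5: u_5=89/90 ∈ [3/4, 1) → index 5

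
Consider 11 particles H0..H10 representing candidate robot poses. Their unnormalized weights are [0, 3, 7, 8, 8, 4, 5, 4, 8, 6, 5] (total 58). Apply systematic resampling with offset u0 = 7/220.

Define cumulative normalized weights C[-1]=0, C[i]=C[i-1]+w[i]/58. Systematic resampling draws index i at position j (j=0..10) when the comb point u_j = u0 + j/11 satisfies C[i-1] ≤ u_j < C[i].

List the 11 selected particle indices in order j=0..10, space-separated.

C = [0, 3/58, 5/29, 9/29, 13/29, 15/29, 35/58, 39/58, 47/58, 53/58, 1]
j=0: u_0=7/220 ∈ [0, 3/58) → index 1
j=1: u_1=27/220 ∈ [3/58, 5/29) → index 2
j=2: u_2=47/220 ∈ [5/29, 9/29) → index 3
j=3: u_3=67/220 ∈ [5/29, 9/29) → index 3
j=4: u_4=87/220 ∈ [9/29, 13/29) → index 4
j=5: u_5=107/220 ∈ [13/29, 15/29) → index 5
j=6: u_6=127/220 ∈ [15/29, 35/58) → index 6
j=7: u_7=147/220 ∈ [35/58, 39/58) → index 7
j=8: u_8=167/220 ∈ [39/58, 47/58) → index 8
j=9: u_9=17/20 ∈ [47/58, 53/58) → index 9
j=10: u_10=207/220 ∈ [53/58, 1) → index 10

1 2 3 3 4 5 6 7 8 9 10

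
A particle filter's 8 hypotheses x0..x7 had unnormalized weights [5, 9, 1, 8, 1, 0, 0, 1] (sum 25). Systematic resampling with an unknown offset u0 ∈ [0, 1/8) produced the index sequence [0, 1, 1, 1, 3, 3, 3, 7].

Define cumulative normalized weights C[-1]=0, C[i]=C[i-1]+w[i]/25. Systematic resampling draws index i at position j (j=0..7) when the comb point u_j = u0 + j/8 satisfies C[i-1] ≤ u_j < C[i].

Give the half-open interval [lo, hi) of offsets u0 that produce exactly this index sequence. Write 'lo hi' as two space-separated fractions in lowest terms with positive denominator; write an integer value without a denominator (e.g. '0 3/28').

1/10 1/8

C = [1/5, 14/25, 3/5, 23/25, 24/25, 24/25, 24/25, 1]
j=0 picked index 0: u0 ∈ [0, 1/5)
j=1 picked index 1: u0 ∈ [3/40, 87/200)
j=2 picked index 1: u0 ∈ [-1/20, 31/100)
j=3 picked index 1: u0 ∈ [-7/40, 37/200)
j=4 picked index 3: u0 ∈ [1/10, 21/50)
j=5 picked index 3: u0 ∈ [-1/40, 59/200)
j=6 picked index 3: u0 ∈ [-3/20, 17/100)
j=7 picked index 7: u0 ∈ [17/200, 1/8)
intersection: [1/10, 1/8)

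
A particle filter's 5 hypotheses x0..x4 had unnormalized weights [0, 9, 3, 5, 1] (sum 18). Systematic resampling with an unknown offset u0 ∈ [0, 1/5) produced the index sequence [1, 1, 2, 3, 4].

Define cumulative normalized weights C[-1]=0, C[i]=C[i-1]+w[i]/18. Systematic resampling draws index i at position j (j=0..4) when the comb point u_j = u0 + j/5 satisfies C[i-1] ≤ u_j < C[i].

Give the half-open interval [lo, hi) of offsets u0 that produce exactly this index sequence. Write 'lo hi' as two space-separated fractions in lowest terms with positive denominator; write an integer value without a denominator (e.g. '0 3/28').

C = [0, 1/2, 2/3, 17/18, 1]
j=0 picked index 1: u0 ∈ [0, 1/2)
j=1 picked index 1: u0 ∈ [-1/5, 3/10)
j=2 picked index 2: u0 ∈ [1/10, 4/15)
j=3 picked index 3: u0 ∈ [1/15, 31/90)
j=4 picked index 4: u0 ∈ [13/90, 1/5)
intersection: [13/90, 1/5)

13/90 1/5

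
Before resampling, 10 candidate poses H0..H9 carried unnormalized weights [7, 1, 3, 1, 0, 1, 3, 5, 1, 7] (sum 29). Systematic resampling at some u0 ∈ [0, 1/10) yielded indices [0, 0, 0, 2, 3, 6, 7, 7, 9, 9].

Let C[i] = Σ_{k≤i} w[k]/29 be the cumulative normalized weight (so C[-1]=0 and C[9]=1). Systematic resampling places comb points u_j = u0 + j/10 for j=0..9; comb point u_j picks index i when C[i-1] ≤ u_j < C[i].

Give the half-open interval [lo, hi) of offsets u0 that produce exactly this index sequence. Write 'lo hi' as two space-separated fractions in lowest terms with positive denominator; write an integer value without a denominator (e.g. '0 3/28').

C = [7/29, 8/29, 11/29, 12/29, 12/29, 13/29, 16/29, 21/29, 22/29, 1]
j=0 picked index 0: u0 ∈ [0, 7/29)
j=1 picked index 0: u0 ∈ [-1/10, 41/290)
j=2 picked index 0: u0 ∈ [-1/5, 6/145)
j=3 picked index 2: u0 ∈ [-7/290, 23/290)
j=4 picked index 3: u0 ∈ [-3/145, 2/145)
j=5 picked index 6: u0 ∈ [-3/58, 3/58)
j=6 picked index 7: u0 ∈ [-7/145, 18/145)
j=7 picked index 7: u0 ∈ [-43/290, 7/290)
j=8 picked index 9: u0 ∈ [-6/145, 1/5)
j=9 picked index 9: u0 ∈ [-41/290, 1/10)
intersection: [0, 2/145)

0 2/145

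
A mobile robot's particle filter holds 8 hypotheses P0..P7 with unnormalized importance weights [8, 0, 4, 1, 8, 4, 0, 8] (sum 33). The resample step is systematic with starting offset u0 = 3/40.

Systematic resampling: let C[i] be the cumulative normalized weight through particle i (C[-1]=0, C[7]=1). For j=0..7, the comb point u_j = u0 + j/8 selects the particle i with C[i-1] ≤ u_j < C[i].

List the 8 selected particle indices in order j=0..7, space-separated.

C = [8/33, 8/33, 4/11, 13/33, 7/11, 25/33, 25/33, 1]
j=0: u_0=3/40 ∈ [0, 8/33) → index 0
j=1: u_1=1/5 ∈ [0, 8/33) → index 0
j=2: u_2=13/40 ∈ [8/33, 4/11) → index 2
j=3: u_3=9/20 ∈ [13/33, 7/11) → index 4
j=4: u_4=23/40 ∈ [13/33, 7/11) → index 4
j=5: u_5=7/10 ∈ [7/11, 25/33) → index 5
j=6: u_6=33/40 ∈ [25/33, 1) → index 7
j=7: u_7=19/20 ∈ [25/33, 1) → index 7

0 0 2 4 4 5 7 7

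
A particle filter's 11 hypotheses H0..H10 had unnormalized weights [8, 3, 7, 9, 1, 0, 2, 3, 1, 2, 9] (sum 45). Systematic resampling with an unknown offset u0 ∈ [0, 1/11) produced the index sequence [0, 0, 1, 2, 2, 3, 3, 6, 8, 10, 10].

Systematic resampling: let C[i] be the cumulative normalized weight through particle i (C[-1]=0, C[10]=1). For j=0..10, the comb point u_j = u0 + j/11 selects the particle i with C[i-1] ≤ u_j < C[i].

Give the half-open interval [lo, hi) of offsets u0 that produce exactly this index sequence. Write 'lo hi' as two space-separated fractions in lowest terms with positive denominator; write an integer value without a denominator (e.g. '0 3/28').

1/165 14/495

C = [8/45, 11/45, 2/5, 3/5, 28/45, 28/45, 2/3, 11/15, 34/45, 4/5, 1]
j=0 picked index 0: u0 ∈ [0, 8/45)
j=1 picked index 0: u0 ∈ [-1/11, 43/495)
j=2 picked index 1: u0 ∈ [-2/495, 31/495)
j=3 picked index 2: u0 ∈ [-14/495, 7/55)
j=4 picked index 2: u0 ∈ [-59/495, 2/55)
j=5 picked index 3: u0 ∈ [-3/55, 8/55)
j=6 picked index 3: u0 ∈ [-8/55, 3/55)
j=7 picked index 6: u0 ∈ [-7/495, 1/33)
j=8 picked index 8: u0 ∈ [1/165, 14/495)
j=9 picked index 10: u0 ∈ [-1/55, 2/11)
j=10 picked index 10: u0 ∈ [-6/55, 1/11)
intersection: [1/165, 14/495)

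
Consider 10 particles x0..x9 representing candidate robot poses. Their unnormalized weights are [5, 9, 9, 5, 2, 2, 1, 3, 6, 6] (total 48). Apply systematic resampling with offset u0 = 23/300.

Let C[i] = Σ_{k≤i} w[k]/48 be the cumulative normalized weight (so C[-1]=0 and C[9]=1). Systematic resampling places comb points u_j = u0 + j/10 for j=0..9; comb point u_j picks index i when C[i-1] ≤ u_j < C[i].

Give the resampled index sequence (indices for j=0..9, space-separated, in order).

0 1 1 2 2 3 6 8 9 9

C = [5/48, 7/24, 23/48, 7/12, 5/8, 2/3, 11/16, 3/4, 7/8, 1]
j=0: u_0=23/300 ∈ [0, 5/48) → index 0
j=1: u_1=53/300 ∈ [5/48, 7/24) → index 1
j=2: u_2=83/300 ∈ [5/48, 7/24) → index 1
j=3: u_3=113/300 ∈ [7/24, 23/48) → index 2
j=4: u_4=143/300 ∈ [7/24, 23/48) → index 2
j=5: u_5=173/300 ∈ [23/48, 7/12) → index 3
j=6: u_6=203/300 ∈ [2/3, 11/16) → index 6
j=7: u_7=233/300 ∈ [3/4, 7/8) → index 8
j=8: u_8=263/300 ∈ [7/8, 1) → index 9
j=9: u_9=293/300 ∈ [7/8, 1) → index 9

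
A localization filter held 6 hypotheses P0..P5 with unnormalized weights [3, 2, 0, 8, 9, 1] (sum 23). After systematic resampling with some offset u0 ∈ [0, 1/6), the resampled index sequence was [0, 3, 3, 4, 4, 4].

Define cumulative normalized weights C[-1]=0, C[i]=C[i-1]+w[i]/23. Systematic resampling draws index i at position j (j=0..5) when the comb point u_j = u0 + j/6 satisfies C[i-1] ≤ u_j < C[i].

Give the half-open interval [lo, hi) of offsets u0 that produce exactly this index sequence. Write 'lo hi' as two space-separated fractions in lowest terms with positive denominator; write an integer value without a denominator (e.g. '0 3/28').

3/46 17/138

C = [3/23, 5/23, 5/23, 13/23, 22/23, 1]
j=0 picked index 0: u0 ∈ [0, 3/23)
j=1 picked index 3: u0 ∈ [7/138, 55/138)
j=2 picked index 3: u0 ∈ [-8/69, 16/69)
j=3 picked index 4: u0 ∈ [3/46, 21/46)
j=4 picked index 4: u0 ∈ [-7/69, 20/69)
j=5 picked index 4: u0 ∈ [-37/138, 17/138)
intersection: [3/46, 17/138)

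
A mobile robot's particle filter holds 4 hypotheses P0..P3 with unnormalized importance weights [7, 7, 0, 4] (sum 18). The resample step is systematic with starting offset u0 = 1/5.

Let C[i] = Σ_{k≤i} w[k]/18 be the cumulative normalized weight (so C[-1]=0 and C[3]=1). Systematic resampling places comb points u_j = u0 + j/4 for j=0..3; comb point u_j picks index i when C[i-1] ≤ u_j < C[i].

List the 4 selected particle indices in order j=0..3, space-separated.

0 1 1 3

C = [7/18, 7/9, 7/9, 1]
j=0: u_0=1/5 ∈ [0, 7/18) → index 0
j=1: u_1=9/20 ∈ [7/18, 7/9) → index 1
j=2: u_2=7/10 ∈ [7/18, 7/9) → index 1
j=3: u_3=19/20 ∈ [7/9, 1) → index 3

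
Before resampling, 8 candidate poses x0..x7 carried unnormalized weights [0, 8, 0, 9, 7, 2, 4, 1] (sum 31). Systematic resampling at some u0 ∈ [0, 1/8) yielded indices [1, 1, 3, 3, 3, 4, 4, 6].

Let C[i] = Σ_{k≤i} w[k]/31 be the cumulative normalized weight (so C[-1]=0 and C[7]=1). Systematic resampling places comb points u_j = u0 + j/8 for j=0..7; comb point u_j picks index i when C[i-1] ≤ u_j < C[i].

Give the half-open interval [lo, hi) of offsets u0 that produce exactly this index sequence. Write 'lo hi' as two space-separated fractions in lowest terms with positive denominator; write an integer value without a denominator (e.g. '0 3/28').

1/124 3/124

C = [0, 8/31, 8/31, 17/31, 24/31, 26/31, 30/31, 1]
j=0 picked index 1: u0 ∈ [0, 8/31)
j=1 picked index 1: u0 ∈ [-1/8, 33/248)
j=2 picked index 3: u0 ∈ [1/124, 37/124)
j=3 picked index 3: u0 ∈ [-29/248, 43/248)
j=4 picked index 3: u0 ∈ [-15/62, 3/62)
j=5 picked index 4: u0 ∈ [-19/248, 37/248)
j=6 picked index 4: u0 ∈ [-25/124, 3/124)
j=7 picked index 6: u0 ∈ [-9/248, 23/248)
intersection: [1/124, 3/124)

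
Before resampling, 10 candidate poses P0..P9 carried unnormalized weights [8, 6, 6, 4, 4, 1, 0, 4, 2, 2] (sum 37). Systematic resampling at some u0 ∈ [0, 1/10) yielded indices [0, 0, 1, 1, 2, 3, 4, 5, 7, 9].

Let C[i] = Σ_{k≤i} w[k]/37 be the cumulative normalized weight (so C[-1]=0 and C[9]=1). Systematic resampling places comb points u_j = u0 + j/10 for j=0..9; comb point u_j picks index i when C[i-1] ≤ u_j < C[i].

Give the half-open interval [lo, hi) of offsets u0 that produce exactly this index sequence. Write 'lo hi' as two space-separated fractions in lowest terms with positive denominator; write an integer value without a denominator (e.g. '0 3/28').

C = [8/37, 14/37, 20/37, 24/37, 28/37, 29/37, 29/37, 33/37, 35/37, 1]
j=0 picked index 0: u0 ∈ [0, 8/37)
j=1 picked index 0: u0 ∈ [-1/10, 43/370)
j=2 picked index 1: u0 ∈ [3/185, 33/185)
j=3 picked index 1: u0 ∈ [-31/370, 29/370)
j=4 picked index 2: u0 ∈ [-4/185, 26/185)
j=5 picked index 3: u0 ∈ [3/74, 11/74)
j=6 picked index 4: u0 ∈ [9/185, 29/185)
j=7 picked index 5: u0 ∈ [21/370, 31/370)
j=8 picked index 7: u0 ∈ [-3/185, 17/185)
j=9 picked index 9: u0 ∈ [17/370, 1/10)
intersection: [21/370, 29/370)

21/370 29/370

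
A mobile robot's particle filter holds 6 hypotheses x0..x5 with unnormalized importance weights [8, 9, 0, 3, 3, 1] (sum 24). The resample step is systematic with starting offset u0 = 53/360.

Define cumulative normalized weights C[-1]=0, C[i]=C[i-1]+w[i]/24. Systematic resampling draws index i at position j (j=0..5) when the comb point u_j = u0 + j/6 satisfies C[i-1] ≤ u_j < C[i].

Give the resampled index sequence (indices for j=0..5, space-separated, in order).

0 0 1 1 3 5

C = [1/3, 17/24, 17/24, 5/6, 23/24, 1]
j=0: u_0=53/360 ∈ [0, 1/3) → index 0
j=1: u_1=113/360 ∈ [0, 1/3) → index 0
j=2: u_2=173/360 ∈ [1/3, 17/24) → index 1
j=3: u_3=233/360 ∈ [1/3, 17/24) → index 1
j=4: u_4=293/360 ∈ [17/24, 5/6) → index 3
j=5: u_5=353/360 ∈ [23/24, 1) → index 5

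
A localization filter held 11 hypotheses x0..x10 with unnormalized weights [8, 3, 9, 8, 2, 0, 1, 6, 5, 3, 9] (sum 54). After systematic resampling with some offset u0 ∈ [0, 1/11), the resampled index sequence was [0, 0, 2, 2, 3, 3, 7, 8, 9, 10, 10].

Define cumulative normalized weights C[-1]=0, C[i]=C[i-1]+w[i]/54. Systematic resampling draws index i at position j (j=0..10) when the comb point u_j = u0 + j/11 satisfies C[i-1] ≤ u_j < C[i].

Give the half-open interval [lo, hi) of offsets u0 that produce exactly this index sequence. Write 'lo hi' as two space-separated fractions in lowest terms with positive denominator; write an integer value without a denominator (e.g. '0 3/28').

5/99 17/297

C = [4/27, 11/54, 10/27, 14/27, 5/9, 5/9, 31/54, 37/54, 7/9, 5/6, 1]
j=0 picked index 0: u0 ∈ [0, 4/27)
j=1 picked index 0: u0 ∈ [-1/11, 17/297)
j=2 picked index 2: u0 ∈ [13/594, 56/297)
j=3 picked index 2: u0 ∈ [-41/594, 29/297)
j=4 picked index 3: u0 ∈ [2/297, 46/297)
j=5 picked index 3: u0 ∈ [-25/297, 19/297)
j=6 picked index 7: u0 ∈ [17/594, 83/594)
j=7 picked index 8: u0 ∈ [29/594, 14/99)
j=8 picked index 9: u0 ∈ [5/99, 7/66)
j=9 picked index 10: u0 ∈ [1/66, 2/11)
j=10 picked index 10: u0 ∈ [-5/66, 1/11)
intersection: [5/99, 17/297)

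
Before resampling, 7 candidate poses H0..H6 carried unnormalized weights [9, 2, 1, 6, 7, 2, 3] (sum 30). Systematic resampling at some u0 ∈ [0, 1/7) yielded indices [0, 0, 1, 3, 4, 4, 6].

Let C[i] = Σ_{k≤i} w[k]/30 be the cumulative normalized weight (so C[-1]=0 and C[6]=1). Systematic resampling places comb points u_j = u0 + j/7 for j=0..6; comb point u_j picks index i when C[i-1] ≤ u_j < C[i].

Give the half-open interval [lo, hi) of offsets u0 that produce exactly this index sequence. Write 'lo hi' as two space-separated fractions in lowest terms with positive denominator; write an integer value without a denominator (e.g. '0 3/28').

3/70 17/210

C = [3/10, 11/30, 2/5, 3/5, 5/6, 9/10, 1]
j=0 picked index 0: u0 ∈ [0, 3/10)
j=1 picked index 0: u0 ∈ [-1/7, 11/70)
j=2 picked index 1: u0 ∈ [1/70, 17/210)
j=3 picked index 3: u0 ∈ [-1/35, 6/35)
j=4 picked index 4: u0 ∈ [1/35, 11/42)
j=5 picked index 4: u0 ∈ [-4/35, 5/42)
j=6 picked index 6: u0 ∈ [3/70, 1/7)
intersection: [3/70, 17/210)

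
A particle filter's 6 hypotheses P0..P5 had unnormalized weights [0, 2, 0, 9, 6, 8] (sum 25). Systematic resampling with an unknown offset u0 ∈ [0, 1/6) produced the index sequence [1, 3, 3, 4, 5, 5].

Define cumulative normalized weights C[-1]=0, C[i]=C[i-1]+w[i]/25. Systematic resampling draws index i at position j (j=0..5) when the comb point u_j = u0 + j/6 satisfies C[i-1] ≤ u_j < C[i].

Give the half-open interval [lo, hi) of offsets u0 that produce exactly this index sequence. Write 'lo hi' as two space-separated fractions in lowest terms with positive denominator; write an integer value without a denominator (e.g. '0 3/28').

C = [0, 2/25, 2/25, 11/25, 17/25, 1]
j=0 picked index 1: u0 ∈ [0, 2/25)
j=1 picked index 3: u0 ∈ [-13/150, 41/150)
j=2 picked index 3: u0 ∈ [-19/75, 8/75)
j=3 picked index 4: u0 ∈ [-3/50, 9/50)
j=4 picked index 5: u0 ∈ [1/75, 1/3)
j=5 picked index 5: u0 ∈ [-23/150, 1/6)
intersection: [1/75, 2/25)

1/75 2/25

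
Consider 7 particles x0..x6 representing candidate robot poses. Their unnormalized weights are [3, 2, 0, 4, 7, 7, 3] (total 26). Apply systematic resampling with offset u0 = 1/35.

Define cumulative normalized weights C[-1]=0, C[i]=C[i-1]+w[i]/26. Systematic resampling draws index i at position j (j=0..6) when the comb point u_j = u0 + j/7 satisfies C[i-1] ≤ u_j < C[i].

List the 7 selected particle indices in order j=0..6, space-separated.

C = [3/26, 5/26, 5/26, 9/26, 8/13, 23/26, 1]
j=0: u_0=1/35 ∈ [0, 3/26) → index 0
j=1: u_1=6/35 ∈ [3/26, 5/26) → index 1
j=2: u_2=11/35 ∈ [5/26, 9/26) → index 3
j=3: u_3=16/35 ∈ [9/26, 8/13) → index 4
j=4: u_4=3/5 ∈ [9/26, 8/13) → index 4
j=5: u_5=26/35 ∈ [8/13, 23/26) → index 5
j=6: u_6=31/35 ∈ [23/26, 1) → index 6

0 1 3 4 4 5 6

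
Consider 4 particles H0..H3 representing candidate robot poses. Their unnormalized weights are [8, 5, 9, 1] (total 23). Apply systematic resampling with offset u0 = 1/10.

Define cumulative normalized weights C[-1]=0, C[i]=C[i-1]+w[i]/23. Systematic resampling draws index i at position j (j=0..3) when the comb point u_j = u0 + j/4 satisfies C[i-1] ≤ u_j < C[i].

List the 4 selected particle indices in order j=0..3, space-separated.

C = [8/23, 13/23, 22/23, 1]
j=0: u_0=1/10 ∈ [0, 8/23) → index 0
j=1: u_1=7/20 ∈ [8/23, 13/23) → index 1
j=2: u_2=3/5 ∈ [13/23, 22/23) → index 2
j=3: u_3=17/20 ∈ [13/23, 22/23) → index 2

0 1 2 2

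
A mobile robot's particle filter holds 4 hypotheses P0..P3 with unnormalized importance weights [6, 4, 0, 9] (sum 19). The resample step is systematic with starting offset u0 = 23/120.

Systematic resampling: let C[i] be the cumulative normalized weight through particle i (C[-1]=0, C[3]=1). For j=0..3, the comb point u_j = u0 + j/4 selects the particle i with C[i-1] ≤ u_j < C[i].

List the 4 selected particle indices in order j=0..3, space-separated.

0 1 3 3

C = [6/19, 10/19, 10/19, 1]
j=0: u_0=23/120 ∈ [0, 6/19) → index 0
j=1: u_1=53/120 ∈ [6/19, 10/19) → index 1
j=2: u_2=83/120 ∈ [10/19, 1) → index 3
j=3: u_3=113/120 ∈ [10/19, 1) → index 3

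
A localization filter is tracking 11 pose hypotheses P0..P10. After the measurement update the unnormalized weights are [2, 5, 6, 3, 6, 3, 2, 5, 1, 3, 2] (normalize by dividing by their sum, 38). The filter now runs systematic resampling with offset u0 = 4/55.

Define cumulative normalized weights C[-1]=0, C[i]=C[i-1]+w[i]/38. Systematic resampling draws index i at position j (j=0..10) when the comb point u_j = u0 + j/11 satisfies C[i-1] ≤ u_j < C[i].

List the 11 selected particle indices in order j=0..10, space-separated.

1 1 2 3 4 4 5 6 7 9 10

C = [1/19, 7/38, 13/38, 8/19, 11/19, 25/38, 27/38, 16/19, 33/38, 18/19, 1]
j=0: u_0=4/55 ∈ [1/19, 7/38) → index 1
j=1: u_1=9/55 ∈ [1/19, 7/38) → index 1
j=2: u_2=14/55 ∈ [7/38, 13/38) → index 2
j=3: u_3=19/55 ∈ [13/38, 8/19) → index 3
j=4: u_4=24/55 ∈ [8/19, 11/19) → index 4
j=5: u_5=29/55 ∈ [8/19, 11/19) → index 4
j=6: u_6=34/55 ∈ [11/19, 25/38) → index 5
j=7: u_7=39/55 ∈ [25/38, 27/38) → index 6
j=8: u_8=4/5 ∈ [27/38, 16/19) → index 7
j=9: u_9=49/55 ∈ [33/38, 18/19) → index 9
j=10: u_10=54/55 ∈ [18/19, 1) → index 10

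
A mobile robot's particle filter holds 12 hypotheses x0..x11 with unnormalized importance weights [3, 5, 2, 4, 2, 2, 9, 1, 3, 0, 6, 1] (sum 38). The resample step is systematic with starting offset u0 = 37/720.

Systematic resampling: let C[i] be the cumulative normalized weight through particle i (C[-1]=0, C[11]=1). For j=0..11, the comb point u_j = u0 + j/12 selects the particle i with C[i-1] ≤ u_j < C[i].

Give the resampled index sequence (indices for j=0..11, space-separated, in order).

C = [3/38, 4/19, 5/19, 7/19, 8/19, 9/19, 27/38, 14/19, 31/38, 31/38, 37/38, 1]
j=0: u_0=37/720 ∈ [0, 3/38) → index 0
j=1: u_1=97/720 ∈ [3/38, 4/19) → index 1
j=2: u_2=157/720 ∈ [4/19, 5/19) → index 2
j=3: u_3=217/720 ∈ [5/19, 7/19) → index 3
j=4: u_4=277/720 ∈ [7/19, 8/19) → index 4
j=5: u_5=337/720 ∈ [8/19, 9/19) → index 5
j=6: u_6=397/720 ∈ [9/19, 27/38) → index 6
j=7: u_7=457/720 ∈ [9/19, 27/38) → index 6
j=8: u_8=517/720 ∈ [27/38, 14/19) → index 7
j=9: u_9=577/720 ∈ [14/19, 31/38) → index 8
j=10: u_10=637/720 ∈ [31/38, 37/38) → index 10
j=11: u_11=697/720 ∈ [31/38, 37/38) → index 10

0 1 2 3 4 5 6 6 7 8 10 10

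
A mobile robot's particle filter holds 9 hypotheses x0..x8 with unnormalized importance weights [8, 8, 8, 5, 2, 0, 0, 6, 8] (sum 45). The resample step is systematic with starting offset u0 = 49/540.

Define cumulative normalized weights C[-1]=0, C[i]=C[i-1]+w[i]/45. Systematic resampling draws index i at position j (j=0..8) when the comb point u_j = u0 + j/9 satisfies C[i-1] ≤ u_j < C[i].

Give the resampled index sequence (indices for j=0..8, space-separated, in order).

C = [8/45, 16/45, 8/15, 29/45, 31/45, 31/45, 31/45, 37/45, 1]
j=0: u_0=49/540 ∈ [0, 8/45) → index 0
j=1: u_1=109/540 ∈ [8/45, 16/45) → index 1
j=2: u_2=169/540 ∈ [8/45, 16/45) → index 1
j=3: u_3=229/540 ∈ [16/45, 8/15) → index 2
j=4: u_4=289/540 ∈ [8/15, 29/45) → index 3
j=5: u_5=349/540 ∈ [29/45, 31/45) → index 4
j=6: u_6=409/540 ∈ [31/45, 37/45) → index 7
j=7: u_7=469/540 ∈ [37/45, 1) → index 8
j=8: u_8=529/540 ∈ [37/45, 1) → index 8

0 1 1 2 3 4 7 8 8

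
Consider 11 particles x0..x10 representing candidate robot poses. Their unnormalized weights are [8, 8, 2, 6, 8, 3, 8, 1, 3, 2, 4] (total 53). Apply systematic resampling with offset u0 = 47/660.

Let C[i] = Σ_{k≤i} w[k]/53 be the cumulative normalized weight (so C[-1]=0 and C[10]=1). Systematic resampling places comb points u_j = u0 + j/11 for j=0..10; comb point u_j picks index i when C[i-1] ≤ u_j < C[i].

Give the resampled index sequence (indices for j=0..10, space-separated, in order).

0 1 1 3 3 4 5 6 6 9 10

C = [8/53, 16/53, 18/53, 24/53, 32/53, 35/53, 43/53, 44/53, 47/53, 49/53, 1]
j=0: u_0=47/660 ∈ [0, 8/53) → index 0
j=1: u_1=107/660 ∈ [8/53, 16/53) → index 1
j=2: u_2=167/660 ∈ [8/53, 16/53) → index 1
j=3: u_3=227/660 ∈ [18/53, 24/53) → index 3
j=4: u_4=287/660 ∈ [18/53, 24/53) → index 3
j=5: u_5=347/660 ∈ [24/53, 32/53) → index 4
j=6: u_6=37/60 ∈ [32/53, 35/53) → index 5
j=7: u_7=467/660 ∈ [35/53, 43/53) → index 6
j=8: u_8=527/660 ∈ [35/53, 43/53) → index 6
j=9: u_9=587/660 ∈ [47/53, 49/53) → index 9
j=10: u_10=647/660 ∈ [49/53, 1) → index 10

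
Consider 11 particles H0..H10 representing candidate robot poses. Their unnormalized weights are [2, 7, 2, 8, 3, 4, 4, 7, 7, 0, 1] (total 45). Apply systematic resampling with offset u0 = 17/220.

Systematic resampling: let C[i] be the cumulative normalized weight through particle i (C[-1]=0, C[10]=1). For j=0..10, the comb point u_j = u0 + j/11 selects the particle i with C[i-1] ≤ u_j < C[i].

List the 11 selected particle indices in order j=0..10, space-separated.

C = [2/45, 1/5, 11/45, 19/45, 22/45, 26/45, 2/3, 37/45, 44/45, 44/45, 1]
j=0: u_0=17/220 ∈ [2/45, 1/5) → index 1
j=1: u_1=37/220 ∈ [2/45, 1/5) → index 1
j=2: u_2=57/220 ∈ [11/45, 19/45) → index 3
j=3: u_3=7/20 ∈ [11/45, 19/45) → index 3
j=4: u_4=97/220 ∈ [19/45, 22/45) → index 4
j=5: u_5=117/220 ∈ [22/45, 26/45) → index 5
j=6: u_6=137/220 ∈ [26/45, 2/3) → index 6
j=7: u_7=157/220 ∈ [2/3, 37/45) → index 7
j=8: u_8=177/220 ∈ [2/3, 37/45) → index 7
j=9: u_9=197/220 ∈ [37/45, 44/45) → index 8
j=10: u_10=217/220 ∈ [44/45, 1) → index 10

1 1 3 3 4 5 6 7 7 8 10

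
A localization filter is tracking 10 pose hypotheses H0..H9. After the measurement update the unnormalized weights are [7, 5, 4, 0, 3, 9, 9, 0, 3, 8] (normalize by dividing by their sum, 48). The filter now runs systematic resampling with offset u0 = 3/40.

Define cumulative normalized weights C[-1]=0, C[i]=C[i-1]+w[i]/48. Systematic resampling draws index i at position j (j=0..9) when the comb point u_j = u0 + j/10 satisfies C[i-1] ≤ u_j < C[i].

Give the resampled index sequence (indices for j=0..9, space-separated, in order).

C = [7/48, 1/4, 1/3, 1/3, 19/48, 7/12, 37/48, 37/48, 5/6, 1]
j=0: u_0=3/40 ∈ [0, 7/48) → index 0
j=1: u_1=7/40 ∈ [7/48, 1/4) → index 1
j=2: u_2=11/40 ∈ [1/4, 1/3) → index 2
j=3: u_3=3/8 ∈ [1/3, 19/48) → index 4
j=4: u_4=19/40 ∈ [19/48, 7/12) → index 5
j=5: u_5=23/40 ∈ [19/48, 7/12) → index 5
j=6: u_6=27/40 ∈ [7/12, 37/48) → index 6
j=7: u_7=31/40 ∈ [37/48, 5/6) → index 8
j=8: u_8=7/8 ∈ [5/6, 1) → index 9
j=9: u_9=39/40 ∈ [5/6, 1) → index 9

0 1 2 4 5 5 6 8 9 9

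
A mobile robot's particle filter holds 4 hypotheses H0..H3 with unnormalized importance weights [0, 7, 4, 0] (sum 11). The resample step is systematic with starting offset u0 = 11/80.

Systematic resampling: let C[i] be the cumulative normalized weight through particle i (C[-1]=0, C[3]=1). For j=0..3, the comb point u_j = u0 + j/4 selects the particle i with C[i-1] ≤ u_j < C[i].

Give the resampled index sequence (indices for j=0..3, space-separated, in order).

C = [0, 7/11, 1, 1]
j=0: u_0=11/80 ∈ [0, 7/11) → index 1
j=1: u_1=31/80 ∈ [0, 7/11) → index 1
j=2: u_2=51/80 ∈ [7/11, 1) → index 2
j=3: u_3=71/80 ∈ [7/11, 1) → index 2

1 1 2 2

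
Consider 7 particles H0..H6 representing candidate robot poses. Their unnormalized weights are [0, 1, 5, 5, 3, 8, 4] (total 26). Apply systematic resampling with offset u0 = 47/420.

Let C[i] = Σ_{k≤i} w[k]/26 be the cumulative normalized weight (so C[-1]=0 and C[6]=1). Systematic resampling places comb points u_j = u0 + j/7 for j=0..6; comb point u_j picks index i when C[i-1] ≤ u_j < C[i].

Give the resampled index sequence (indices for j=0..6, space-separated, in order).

2 3 3 5 5 5 6

C = [0, 1/26, 3/13, 11/26, 7/13, 11/13, 1]
j=0: u_0=47/420 ∈ [1/26, 3/13) → index 2
j=1: u_1=107/420 ∈ [3/13, 11/26) → index 3
j=2: u_2=167/420 ∈ [3/13, 11/26) → index 3
j=3: u_3=227/420 ∈ [7/13, 11/13) → index 5
j=4: u_4=41/60 ∈ [7/13, 11/13) → index 5
j=5: u_5=347/420 ∈ [7/13, 11/13) → index 5
j=6: u_6=407/420 ∈ [11/13, 1) → index 6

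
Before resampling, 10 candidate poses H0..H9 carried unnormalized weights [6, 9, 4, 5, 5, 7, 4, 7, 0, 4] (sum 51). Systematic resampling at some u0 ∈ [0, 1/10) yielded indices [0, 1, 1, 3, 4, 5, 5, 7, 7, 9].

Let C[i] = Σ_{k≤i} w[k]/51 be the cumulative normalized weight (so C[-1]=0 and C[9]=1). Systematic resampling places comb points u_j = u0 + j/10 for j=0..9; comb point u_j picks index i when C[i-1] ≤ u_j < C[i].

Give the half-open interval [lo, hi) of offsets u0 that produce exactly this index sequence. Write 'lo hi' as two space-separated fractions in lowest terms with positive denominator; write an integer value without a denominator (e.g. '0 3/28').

43/510 8/85

C = [2/17, 5/17, 19/51, 8/17, 29/51, 12/17, 40/51, 47/51, 47/51, 1]
j=0 picked index 0: u0 ∈ [0, 2/17)
j=1 picked index 1: u0 ∈ [3/170, 33/170)
j=2 picked index 1: u0 ∈ [-7/85, 8/85)
j=3 picked index 3: u0 ∈ [37/510, 29/170)
j=4 picked index 4: u0 ∈ [6/85, 43/255)
j=5 picked index 5: u0 ∈ [7/102, 7/34)
j=6 picked index 5: u0 ∈ [-8/255, 9/85)
j=7 picked index 7: u0 ∈ [43/510, 113/510)
j=8 picked index 7: u0 ∈ [-4/255, 31/255)
j=9 picked index 9: u0 ∈ [11/510, 1/10)
intersection: [43/510, 8/85)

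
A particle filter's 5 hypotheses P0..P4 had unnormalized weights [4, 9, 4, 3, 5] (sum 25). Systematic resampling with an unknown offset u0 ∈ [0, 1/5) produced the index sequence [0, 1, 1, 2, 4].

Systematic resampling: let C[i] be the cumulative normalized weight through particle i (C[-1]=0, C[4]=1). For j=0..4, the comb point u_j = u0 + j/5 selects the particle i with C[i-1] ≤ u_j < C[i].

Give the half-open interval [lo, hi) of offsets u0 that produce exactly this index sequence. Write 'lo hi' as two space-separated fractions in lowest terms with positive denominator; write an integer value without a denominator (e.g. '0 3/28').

C = [4/25, 13/25, 17/25, 4/5, 1]
j=0 picked index 0: u0 ∈ [0, 4/25)
j=1 picked index 1: u0 ∈ [-1/25, 8/25)
j=2 picked index 1: u0 ∈ [-6/25, 3/25)
j=3 picked index 2: u0 ∈ [-2/25, 2/25)
j=4 picked index 4: u0 ∈ [0, 1/5)
intersection: [0, 2/25)

0 2/25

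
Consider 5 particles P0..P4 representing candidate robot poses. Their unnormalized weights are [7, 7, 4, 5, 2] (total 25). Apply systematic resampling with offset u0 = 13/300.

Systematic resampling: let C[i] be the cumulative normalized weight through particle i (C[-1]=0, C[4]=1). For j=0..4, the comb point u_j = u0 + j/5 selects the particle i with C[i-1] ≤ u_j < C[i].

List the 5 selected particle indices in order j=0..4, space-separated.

C = [7/25, 14/25, 18/25, 23/25, 1]
j=0: u_0=13/300 ∈ [0, 7/25) → index 0
j=1: u_1=73/300 ∈ [0, 7/25) → index 0
j=2: u_2=133/300 ∈ [7/25, 14/25) → index 1
j=3: u_3=193/300 ∈ [14/25, 18/25) → index 2
j=4: u_4=253/300 ∈ [18/25, 23/25) → index 3

0 0 1 2 3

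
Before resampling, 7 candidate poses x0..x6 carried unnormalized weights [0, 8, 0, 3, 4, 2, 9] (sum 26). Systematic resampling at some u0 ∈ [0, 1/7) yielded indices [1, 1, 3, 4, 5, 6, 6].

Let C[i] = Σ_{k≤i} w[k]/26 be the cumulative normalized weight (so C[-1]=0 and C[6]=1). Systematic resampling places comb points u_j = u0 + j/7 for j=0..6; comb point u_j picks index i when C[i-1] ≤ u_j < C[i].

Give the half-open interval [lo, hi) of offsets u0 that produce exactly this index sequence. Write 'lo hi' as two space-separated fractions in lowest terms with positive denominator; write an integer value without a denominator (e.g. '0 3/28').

2/91 15/182

C = [0, 4/13, 4/13, 11/26, 15/26, 17/26, 1]
j=0 picked index 1: u0 ∈ [0, 4/13)
j=1 picked index 1: u0 ∈ [-1/7, 15/91)
j=2 picked index 3: u0 ∈ [2/91, 25/182)
j=3 picked index 4: u0 ∈ [-1/182, 27/182)
j=4 picked index 5: u0 ∈ [1/182, 15/182)
j=5 picked index 6: u0 ∈ [-11/182, 2/7)
j=6 picked index 6: u0 ∈ [-37/182, 1/7)
intersection: [2/91, 15/182)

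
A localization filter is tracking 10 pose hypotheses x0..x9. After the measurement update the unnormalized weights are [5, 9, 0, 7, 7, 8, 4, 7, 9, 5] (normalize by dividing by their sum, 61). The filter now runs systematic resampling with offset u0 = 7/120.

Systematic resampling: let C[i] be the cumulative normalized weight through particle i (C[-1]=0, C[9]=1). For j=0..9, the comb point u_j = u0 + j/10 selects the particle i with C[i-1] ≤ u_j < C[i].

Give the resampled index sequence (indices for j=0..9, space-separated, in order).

C = [5/61, 14/61, 14/61, 21/61, 28/61, 36/61, 40/61, 47/61, 56/61, 1]
j=0: u_0=7/120 ∈ [0, 5/61) → index 0
j=1: u_1=19/120 ∈ [5/61, 14/61) → index 1
j=2: u_2=31/120 ∈ [14/61, 21/61) → index 3
j=3: u_3=43/120 ∈ [21/61, 28/61) → index 4
j=4: u_4=11/24 ∈ [21/61, 28/61) → index 4
j=5: u_5=67/120 ∈ [28/61, 36/61) → index 5
j=6: u_6=79/120 ∈ [40/61, 47/61) → index 7
j=7: u_7=91/120 ∈ [40/61, 47/61) → index 7
j=8: u_8=103/120 ∈ [47/61, 56/61) → index 8
j=9: u_9=23/24 ∈ [56/61, 1) → index 9

0 1 3 4 4 5 7 7 8 9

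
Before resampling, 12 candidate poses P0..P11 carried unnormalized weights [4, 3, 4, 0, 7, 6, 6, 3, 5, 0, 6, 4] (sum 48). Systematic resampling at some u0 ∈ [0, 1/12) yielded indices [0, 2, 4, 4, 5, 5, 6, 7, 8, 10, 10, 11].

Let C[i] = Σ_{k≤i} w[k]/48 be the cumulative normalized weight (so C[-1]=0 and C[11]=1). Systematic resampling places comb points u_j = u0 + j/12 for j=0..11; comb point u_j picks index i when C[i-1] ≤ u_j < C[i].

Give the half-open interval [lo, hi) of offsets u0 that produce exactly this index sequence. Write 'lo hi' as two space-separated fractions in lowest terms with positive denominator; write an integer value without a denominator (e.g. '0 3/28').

C = [1/12, 7/48, 11/48, 11/48, 3/8, 1/2, 5/8, 11/16, 19/24, 19/24, 11/12, 1]
j=0 picked index 0: u0 ∈ [0, 1/12)
j=1 picked index 2: u0 ∈ [1/16, 7/48)
j=2 picked index 4: u0 ∈ [1/16, 5/24)
j=3 picked index 4: u0 ∈ [-1/48, 1/8)
j=4 picked index 5: u0 ∈ [1/24, 1/6)
j=5 picked index 5: u0 ∈ [-1/24, 1/12)
j=6 picked index 6: u0 ∈ [0, 1/8)
j=7 picked index 7: u0 ∈ [1/24, 5/48)
j=8 picked index 8: u0 ∈ [1/48, 1/8)
j=9 picked index 10: u0 ∈ [1/24, 1/6)
j=10 picked index 10: u0 ∈ [-1/24, 1/12)
j=11 picked index 11: u0 ∈ [0, 1/12)
intersection: [1/16, 1/12)

1/16 1/12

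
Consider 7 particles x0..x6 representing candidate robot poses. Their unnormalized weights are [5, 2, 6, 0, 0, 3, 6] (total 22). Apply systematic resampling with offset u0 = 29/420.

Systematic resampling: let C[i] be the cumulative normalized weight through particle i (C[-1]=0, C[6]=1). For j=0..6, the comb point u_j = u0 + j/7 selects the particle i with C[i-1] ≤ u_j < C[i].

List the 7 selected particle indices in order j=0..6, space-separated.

0 0 2 2 5 6 6

C = [5/22, 7/22, 13/22, 13/22, 13/22, 8/11, 1]
j=0: u_0=29/420 ∈ [0, 5/22) → index 0
j=1: u_1=89/420 ∈ [0, 5/22) → index 0
j=2: u_2=149/420 ∈ [7/22, 13/22) → index 2
j=3: u_3=209/420 ∈ [7/22, 13/22) → index 2
j=4: u_4=269/420 ∈ [13/22, 8/11) → index 5
j=5: u_5=47/60 ∈ [8/11, 1) → index 6
j=6: u_6=389/420 ∈ [8/11, 1) → index 6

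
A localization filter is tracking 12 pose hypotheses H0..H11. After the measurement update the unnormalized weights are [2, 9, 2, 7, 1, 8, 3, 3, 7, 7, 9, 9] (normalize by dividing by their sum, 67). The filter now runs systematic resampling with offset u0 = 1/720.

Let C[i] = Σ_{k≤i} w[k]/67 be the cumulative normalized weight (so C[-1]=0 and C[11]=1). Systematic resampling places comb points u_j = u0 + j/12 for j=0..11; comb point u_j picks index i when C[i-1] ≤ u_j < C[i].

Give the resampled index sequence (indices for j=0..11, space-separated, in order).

C = [2/67, 11/67, 13/67, 20/67, 21/67, 29/67, 32/67, 35/67, 42/67, 49/67, 58/67, 1]
j=0: u_0=1/720 ∈ [0, 2/67) → index 0
j=1: u_1=61/720 ∈ [2/67, 11/67) → index 1
j=2: u_2=121/720 ∈ [11/67, 13/67) → index 2
j=3: u_3=181/720 ∈ [13/67, 20/67) → index 3
j=4: u_4=241/720 ∈ [21/67, 29/67) → index 5
j=5: u_5=301/720 ∈ [21/67, 29/67) → index 5
j=6: u_6=361/720 ∈ [32/67, 35/67) → index 7
j=7: u_7=421/720 ∈ [35/67, 42/67) → index 8
j=8: u_8=481/720 ∈ [42/67, 49/67) → index 9
j=9: u_9=541/720 ∈ [49/67, 58/67) → index 10
j=10: u_10=601/720 ∈ [49/67, 58/67) → index 10
j=11: u_11=661/720 ∈ [58/67, 1) → index 11

0 1 2 3 5 5 7 8 9 10 10 11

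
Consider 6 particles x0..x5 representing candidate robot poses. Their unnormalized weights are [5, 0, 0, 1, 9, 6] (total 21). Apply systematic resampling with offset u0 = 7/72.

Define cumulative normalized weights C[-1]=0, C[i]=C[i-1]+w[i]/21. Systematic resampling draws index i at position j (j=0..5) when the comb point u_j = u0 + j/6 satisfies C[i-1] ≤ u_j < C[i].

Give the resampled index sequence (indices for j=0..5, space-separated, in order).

0 3 4 4 5 5

C = [5/21, 5/21, 5/21, 2/7, 5/7, 1]
j=0: u_0=7/72 ∈ [0, 5/21) → index 0
j=1: u_1=19/72 ∈ [5/21, 2/7) → index 3
j=2: u_2=31/72 ∈ [2/7, 5/7) → index 4
j=3: u_3=43/72 ∈ [2/7, 5/7) → index 4
j=4: u_4=55/72 ∈ [5/7, 1) → index 5
j=5: u_5=67/72 ∈ [5/7, 1) → index 5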